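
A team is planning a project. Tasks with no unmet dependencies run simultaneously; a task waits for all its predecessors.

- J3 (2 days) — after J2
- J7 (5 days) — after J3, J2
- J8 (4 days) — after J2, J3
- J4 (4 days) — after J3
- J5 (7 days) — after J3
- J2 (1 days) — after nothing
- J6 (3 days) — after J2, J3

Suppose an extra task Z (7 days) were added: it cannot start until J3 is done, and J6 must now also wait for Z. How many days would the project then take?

Originally the project takes 10 days.
With Z inserted, J6 now waits for max(J2, J3, Z).
New critical path: J2→J3→Z→J6 = 1+2+7+3 = 13 ⇒ 13 days.

13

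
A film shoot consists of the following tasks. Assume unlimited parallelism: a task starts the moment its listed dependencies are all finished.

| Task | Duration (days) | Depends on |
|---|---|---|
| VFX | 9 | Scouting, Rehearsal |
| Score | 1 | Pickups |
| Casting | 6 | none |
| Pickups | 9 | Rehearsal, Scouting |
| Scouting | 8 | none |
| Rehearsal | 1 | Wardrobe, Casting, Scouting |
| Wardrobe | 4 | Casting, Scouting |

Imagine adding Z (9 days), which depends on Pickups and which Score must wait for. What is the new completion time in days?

32

Originally the job takes 23 days.
With Z inserted, Score now waits for max(Pickups, Z).
New critical path: Scouting→Wardrobe→Rehearsal→Pickups→Z→Score = 8+4+1+9+9+1 = 32 ⇒ 32 days.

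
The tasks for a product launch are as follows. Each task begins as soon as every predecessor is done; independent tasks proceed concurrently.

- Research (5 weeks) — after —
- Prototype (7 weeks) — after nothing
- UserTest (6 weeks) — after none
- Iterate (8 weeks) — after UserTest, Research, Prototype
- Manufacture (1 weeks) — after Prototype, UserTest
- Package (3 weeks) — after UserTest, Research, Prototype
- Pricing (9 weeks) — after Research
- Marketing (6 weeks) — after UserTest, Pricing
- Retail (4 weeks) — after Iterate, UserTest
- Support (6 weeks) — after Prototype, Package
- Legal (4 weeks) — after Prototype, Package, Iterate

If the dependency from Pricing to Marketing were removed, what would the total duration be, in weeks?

Before: longest chain Research→Pricing→Marketing = 5+9+6 = 20, finish 20.
Without Pricing→Marketing, Marketing's earliest start moves from 14 to 6.
New critical path: Prototype→Iterate→Retail = 7+8+4 = 19 ⇒ 19 weeks.

19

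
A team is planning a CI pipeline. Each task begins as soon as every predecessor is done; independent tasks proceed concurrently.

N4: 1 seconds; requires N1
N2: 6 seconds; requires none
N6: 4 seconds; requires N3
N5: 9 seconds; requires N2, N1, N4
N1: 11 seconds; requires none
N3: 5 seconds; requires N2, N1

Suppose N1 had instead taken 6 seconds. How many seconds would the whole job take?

Actual critical path: N1→N4→N5 = 11+1+9 = 21 ⇒ 21 seconds.
Since N1 is critical, the -5 change carries straight to that chain (now 16 seconds).
That remains the longest chain; total 16 seconds.

16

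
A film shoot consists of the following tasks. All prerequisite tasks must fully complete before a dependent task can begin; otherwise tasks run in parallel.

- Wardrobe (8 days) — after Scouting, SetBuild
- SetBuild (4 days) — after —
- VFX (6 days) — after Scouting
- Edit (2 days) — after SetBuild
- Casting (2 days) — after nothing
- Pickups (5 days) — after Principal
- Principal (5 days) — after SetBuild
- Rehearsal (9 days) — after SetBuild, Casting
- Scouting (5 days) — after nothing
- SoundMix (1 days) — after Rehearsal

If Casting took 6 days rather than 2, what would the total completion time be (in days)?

Actual critical path: SetBuild→Rehearsal→SoundMix = 4+9+1 = 14 ⇒ 14 days.
The longest path through Casting is only 12 days, so Casting has float 2.
New critical path: Casting→Rehearsal→SoundMix = 6+9+1 = 16 ⇒ 16 days.

16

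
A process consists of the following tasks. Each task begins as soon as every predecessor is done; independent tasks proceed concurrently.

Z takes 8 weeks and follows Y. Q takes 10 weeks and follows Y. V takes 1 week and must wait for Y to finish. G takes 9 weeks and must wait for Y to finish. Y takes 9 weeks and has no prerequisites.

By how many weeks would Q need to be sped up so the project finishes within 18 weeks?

Current finish: 19 weeks; target: 18.
Q is on every critical path, so each week cut from Q cuts the finish by one (this holds down to a finish of 18).
Need 19 − 18 = 1 week off Q → Q becomes 9 weeks, finish becomes 18.

1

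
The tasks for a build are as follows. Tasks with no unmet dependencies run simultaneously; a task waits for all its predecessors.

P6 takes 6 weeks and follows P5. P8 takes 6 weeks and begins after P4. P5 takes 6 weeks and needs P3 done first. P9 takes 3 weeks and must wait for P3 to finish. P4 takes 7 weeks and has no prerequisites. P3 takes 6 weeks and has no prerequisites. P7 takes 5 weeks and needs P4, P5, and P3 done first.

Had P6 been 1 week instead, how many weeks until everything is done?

17

Actual critical path: P3→P5→P6 = 6+6+6 = 18 ⇒ 18 weeks.
P6 is on the critical path; changing it to 1 makes that path 13 weeks.
Now P3→P5→P7 = 6+6+5 = 17 is longest, so the finish becomes 17 weeks.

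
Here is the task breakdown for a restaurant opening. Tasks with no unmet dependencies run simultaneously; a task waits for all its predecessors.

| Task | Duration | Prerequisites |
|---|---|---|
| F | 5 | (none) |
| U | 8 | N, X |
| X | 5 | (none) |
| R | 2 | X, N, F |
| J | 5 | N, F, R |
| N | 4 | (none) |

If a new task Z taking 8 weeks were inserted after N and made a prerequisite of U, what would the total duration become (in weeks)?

20

Originally the schedule takes 13 weeks.
With Z inserted, U now waits for max(N, X, Z).
New critical path: N→Z→U = 4+8+8 = 20 ⇒ 20 weeks.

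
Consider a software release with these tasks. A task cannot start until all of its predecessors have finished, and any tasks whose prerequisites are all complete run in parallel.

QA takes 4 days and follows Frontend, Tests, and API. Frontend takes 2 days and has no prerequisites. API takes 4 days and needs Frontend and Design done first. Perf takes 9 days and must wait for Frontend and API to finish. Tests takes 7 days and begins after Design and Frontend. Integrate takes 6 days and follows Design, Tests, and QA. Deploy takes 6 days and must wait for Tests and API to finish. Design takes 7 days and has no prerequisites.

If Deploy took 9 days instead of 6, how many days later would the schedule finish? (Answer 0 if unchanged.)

Baseline: Design→Tests→QA→Integrate = 7+7+4+6 = 24 → 24 days.
Deploy is off the critical path — its longest chain is 20 days, giving 4 of slack.
The critical path is still Design→Tests→QA→Integrate; finish is now 24 days.
Change in finish: 24 − 24 = +0 days.

0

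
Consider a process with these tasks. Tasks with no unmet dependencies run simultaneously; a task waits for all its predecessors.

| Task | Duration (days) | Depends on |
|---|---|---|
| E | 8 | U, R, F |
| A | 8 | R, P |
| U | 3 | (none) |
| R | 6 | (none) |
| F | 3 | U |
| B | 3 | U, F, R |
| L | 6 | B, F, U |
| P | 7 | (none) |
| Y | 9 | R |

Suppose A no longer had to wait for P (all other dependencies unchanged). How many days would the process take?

With the dependency in place, R→B→L = 6+3+6 = 15 sets the finish at 15 days.
Without P→A, A's earliest start moves from 7 to 6.
The longest chain is now R→B→L = 6+3+6 = 15, so the process takes 15 days.

15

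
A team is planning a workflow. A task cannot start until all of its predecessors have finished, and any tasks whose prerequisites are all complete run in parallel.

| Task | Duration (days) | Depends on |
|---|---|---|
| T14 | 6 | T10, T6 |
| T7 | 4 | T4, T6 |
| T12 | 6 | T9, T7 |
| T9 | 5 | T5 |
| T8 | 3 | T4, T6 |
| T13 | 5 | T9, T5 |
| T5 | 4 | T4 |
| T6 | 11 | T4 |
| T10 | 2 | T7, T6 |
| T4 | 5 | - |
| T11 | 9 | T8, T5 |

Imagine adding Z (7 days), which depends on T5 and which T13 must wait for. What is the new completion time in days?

28

Originally the workflow takes 28 days.
With Z inserted, T13 now waits for max(T9, T5, Z).
New critical path: T4→T6→T7→T10→T14 = 5+11+4+2+6 = 28 ⇒ 28 days.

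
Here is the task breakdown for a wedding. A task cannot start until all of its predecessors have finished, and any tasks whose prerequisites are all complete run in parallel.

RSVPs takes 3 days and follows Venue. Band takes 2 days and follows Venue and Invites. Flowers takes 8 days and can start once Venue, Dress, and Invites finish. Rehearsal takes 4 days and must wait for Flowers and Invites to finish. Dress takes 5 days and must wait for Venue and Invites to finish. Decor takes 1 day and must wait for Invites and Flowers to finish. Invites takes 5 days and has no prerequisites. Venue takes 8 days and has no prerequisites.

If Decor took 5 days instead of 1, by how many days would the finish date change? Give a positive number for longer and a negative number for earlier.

As given, the longest chain is Venue→Dress→Flowers→Rehearsal = 8+5+8+4 = 25, so the finish is 25 days.
Decor has 3 days of float (longest path through it is 22).
The binding chain switches to Venue→Dress→Flowers→Decor = 8+5+8+5 = 26; finish 26 days.
Change in finish: 26 − 25 = +1 days.

1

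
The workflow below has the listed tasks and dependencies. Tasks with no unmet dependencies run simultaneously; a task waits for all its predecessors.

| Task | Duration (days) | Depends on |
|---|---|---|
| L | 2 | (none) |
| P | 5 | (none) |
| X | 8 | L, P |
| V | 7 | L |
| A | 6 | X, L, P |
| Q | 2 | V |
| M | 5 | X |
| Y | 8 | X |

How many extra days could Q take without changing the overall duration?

The longest chain is P→X→Y = 5+8+8 = 21; overall finish 21 days.
Q finishes as early as 11 and must finish by 21.
Float = 21 − 11 = 10.

10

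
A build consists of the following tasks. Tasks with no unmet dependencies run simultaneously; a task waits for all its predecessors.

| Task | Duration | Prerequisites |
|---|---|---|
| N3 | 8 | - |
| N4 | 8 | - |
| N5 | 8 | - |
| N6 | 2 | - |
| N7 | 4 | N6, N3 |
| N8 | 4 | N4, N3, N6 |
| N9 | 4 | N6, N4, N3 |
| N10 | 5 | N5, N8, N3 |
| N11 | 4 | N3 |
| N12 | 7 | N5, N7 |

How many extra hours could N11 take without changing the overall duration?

7

N3→N7→N12 = 8+4+7 = 19 sets the makespan at 19 hours.
N11 finishes as early as 12 and must finish by 19.
So N11 can slip 19 − 12 = 7 hours.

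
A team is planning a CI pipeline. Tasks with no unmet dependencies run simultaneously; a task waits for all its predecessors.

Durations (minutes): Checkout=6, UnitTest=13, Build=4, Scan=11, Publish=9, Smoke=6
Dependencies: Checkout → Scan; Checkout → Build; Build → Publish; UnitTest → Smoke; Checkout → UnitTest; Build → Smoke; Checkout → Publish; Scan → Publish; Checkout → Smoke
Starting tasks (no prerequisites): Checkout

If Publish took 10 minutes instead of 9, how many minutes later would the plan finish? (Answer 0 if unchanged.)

1

Critical path before the change: Checkout→Scan→Publish = 6+11+9 = 26 giving 26 minutes.
Publish is on the critical path; changing it to 10 makes that path 27 minutes.
That remains the longest chain; total 27 minutes.
Change in finish: 27 − 26 = +1 minutes.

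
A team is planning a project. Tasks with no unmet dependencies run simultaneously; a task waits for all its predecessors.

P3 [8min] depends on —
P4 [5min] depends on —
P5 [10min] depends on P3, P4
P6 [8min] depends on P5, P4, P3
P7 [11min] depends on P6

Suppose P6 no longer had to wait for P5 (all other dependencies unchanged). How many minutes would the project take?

27

With the dependency in place, P3→P5→P6→P7 = 8+10+8+11 = 37 sets the finish at 37 minutes.
Without P5→P6, P6's earliest start moves from 18 to 8.
New critical path: P3→P6→P7 = 8+8+11 = 27 ⇒ 27 minutes.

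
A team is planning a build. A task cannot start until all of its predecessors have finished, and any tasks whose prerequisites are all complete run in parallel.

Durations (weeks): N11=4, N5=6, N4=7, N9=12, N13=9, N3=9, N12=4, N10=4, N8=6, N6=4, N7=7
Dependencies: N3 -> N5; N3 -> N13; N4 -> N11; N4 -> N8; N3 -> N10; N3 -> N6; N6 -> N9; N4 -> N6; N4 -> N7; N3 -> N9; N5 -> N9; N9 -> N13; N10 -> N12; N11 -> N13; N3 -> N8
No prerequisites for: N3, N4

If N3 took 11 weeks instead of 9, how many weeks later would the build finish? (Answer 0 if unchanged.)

2

The binding path is N3→N5→N9→N13 = 9+6+12+9 = 36; finish at 36 weeks.
Since N3 is critical, the +2 change carries straight to that chain (now 38 weeks).
The critical path is still N3→N5→N9→N13; finish is now 38 weeks.
Change in finish: 38 − 36 = +2 weeks.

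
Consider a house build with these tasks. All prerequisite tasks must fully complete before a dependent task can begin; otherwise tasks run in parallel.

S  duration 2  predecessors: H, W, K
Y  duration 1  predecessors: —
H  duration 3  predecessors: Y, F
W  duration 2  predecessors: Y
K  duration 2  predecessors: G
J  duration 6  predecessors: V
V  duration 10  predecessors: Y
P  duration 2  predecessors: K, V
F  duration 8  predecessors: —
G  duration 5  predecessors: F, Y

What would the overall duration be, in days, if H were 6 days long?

As given, the longest chain is Y→V→J = 1+10+6 = 17, so the finish is 17 days.
H has 4 days of float (longest path through it is 13).
The critical path is still Y→V→J; finish is now 17 days.

17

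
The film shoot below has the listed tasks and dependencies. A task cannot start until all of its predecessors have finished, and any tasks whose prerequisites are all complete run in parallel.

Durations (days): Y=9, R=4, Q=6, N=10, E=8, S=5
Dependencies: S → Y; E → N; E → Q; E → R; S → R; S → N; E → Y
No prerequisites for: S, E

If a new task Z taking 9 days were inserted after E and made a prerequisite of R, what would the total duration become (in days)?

Originally the schedule takes 18 days.
With Z inserted, R now waits for max(E, S, Z).
New critical path: E→Z→R = 8+9+4 = 21 ⇒ 21 days.

21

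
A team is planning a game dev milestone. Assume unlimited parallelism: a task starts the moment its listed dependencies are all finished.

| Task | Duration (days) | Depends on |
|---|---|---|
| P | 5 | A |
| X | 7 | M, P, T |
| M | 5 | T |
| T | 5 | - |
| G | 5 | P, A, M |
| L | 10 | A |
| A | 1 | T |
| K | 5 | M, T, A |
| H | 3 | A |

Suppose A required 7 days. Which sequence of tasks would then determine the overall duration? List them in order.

As given, the longest chain is T→A→P→X = 5+1+5+7 = 18, so the finish is 18 days.
A lies on that path, so at 7 days the path becomes 24 days.
No other chain overtakes it, so the finish is 24 days.

T, A, P, X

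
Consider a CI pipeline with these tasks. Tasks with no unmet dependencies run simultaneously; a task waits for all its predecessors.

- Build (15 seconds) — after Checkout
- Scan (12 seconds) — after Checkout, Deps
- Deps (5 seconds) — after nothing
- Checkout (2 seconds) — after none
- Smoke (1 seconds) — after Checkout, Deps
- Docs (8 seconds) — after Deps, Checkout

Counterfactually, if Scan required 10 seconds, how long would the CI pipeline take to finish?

17

The binding path is Deps→Scan = 5+12 = 17; finish at 17 seconds.
Scan lies on that path, so at 10 seconds the path becomes 15 seconds.
Now Checkout→Build = 2+15 = 17 is longest, so the finish becomes 17 seconds.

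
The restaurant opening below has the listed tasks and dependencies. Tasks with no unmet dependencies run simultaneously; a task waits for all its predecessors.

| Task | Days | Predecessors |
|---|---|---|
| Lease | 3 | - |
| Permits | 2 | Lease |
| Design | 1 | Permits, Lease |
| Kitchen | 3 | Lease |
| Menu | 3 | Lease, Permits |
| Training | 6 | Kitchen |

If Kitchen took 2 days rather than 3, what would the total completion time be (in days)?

11

As given, the longest chain is Lease→Kitchen→Training = 3+3+6 = 12, so the finish is 12 days.
Since Kitchen is critical, the -1 change carries straight to that chain (now 11 days).
That remains the longest chain; total 11 days.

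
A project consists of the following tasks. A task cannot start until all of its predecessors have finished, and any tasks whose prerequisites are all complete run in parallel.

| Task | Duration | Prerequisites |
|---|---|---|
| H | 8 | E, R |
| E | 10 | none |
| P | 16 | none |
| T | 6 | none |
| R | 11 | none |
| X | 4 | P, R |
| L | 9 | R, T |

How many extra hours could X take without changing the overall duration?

The longest chain is P→X = 16+4 = 20; overall finish 20 hours.
Longest path through X: 20 hours (earliest finish 20, latest finish 20).
Float = 20 − 20 = 0.

0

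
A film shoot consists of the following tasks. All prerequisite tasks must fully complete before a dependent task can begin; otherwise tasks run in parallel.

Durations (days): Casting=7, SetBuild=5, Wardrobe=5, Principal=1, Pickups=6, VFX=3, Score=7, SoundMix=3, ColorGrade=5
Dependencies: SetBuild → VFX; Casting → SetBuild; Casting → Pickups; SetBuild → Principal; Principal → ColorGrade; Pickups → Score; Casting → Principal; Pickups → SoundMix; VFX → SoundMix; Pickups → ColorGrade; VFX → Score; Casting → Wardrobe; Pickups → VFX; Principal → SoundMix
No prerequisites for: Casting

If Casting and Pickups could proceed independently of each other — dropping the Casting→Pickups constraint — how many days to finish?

Original critical path: Casting→Pickups→VFX→Score = 7+6+3+7 = 23 ⇒ 23 days.
Without Casting→Pickups, Pickups's earliest start moves from 7 to 0.
New critical path: Casting→SetBuild→VFX→Score = 7+5+3+7 = 22 ⇒ 22 days.

22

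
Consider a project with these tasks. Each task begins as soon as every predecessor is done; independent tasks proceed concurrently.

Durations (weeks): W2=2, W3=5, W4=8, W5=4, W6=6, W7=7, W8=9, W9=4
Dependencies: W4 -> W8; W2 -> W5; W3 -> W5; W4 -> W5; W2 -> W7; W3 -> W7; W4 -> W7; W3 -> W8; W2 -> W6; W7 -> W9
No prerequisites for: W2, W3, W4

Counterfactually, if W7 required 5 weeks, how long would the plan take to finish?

Baseline: W4→W7→W9 = 8+7+4 = 19 → 19 weeks.
W7 lies on that path, so at 5 weeks the path becomes 17 weeks.
The critical path is still W4→W7→W9; finish is now 17 weeks.

17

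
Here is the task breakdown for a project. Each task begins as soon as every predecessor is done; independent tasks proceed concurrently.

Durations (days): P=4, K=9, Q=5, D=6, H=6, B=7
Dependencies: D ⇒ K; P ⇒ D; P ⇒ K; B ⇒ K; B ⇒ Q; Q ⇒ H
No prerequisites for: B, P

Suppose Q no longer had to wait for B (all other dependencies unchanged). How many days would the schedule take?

Original critical path: P→D→K = 4+6+9 = 19 ⇒ 19 days.
Without B→Q, Q's earliest start moves from 7 to 0.
The longest chain is now P→D→K = 4+6+9 = 19, so the schedule takes 19 days.

19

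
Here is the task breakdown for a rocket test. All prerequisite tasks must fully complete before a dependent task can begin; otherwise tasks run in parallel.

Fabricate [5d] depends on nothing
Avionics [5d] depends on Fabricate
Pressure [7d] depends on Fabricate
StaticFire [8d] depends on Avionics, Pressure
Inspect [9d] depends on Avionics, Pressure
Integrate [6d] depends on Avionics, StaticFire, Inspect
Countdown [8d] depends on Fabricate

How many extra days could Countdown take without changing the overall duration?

Fabricate→Pressure→Inspect→Integrate = 5+7+9+6 = 27 sets the makespan at 27 days.
Longest path through Countdown: 13 days (earliest finish 13, latest finish 27).
Float = 27 − 13 = 14.

14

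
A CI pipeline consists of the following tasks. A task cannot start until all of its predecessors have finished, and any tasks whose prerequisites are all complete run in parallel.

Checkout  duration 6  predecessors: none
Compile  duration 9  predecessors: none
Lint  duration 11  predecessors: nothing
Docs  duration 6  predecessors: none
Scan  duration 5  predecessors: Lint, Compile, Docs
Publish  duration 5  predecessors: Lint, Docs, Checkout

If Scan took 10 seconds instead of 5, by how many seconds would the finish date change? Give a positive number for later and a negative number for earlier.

Baseline: Lint→Scan = 11+5 = 16 → 16 seconds.
Since Scan is critical, the +5 change carries straight to that chain (now 21 seconds).
That remains the longest chain; total 21 seconds.
Change in finish: 21 − 16 = +5 seconds.

5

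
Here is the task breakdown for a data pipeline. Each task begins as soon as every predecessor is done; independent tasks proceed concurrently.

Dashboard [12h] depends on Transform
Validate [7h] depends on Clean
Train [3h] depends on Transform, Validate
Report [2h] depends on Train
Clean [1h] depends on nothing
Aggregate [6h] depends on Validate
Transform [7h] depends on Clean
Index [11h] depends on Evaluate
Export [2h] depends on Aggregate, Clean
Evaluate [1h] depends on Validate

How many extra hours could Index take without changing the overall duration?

Critical path: Clean→Validate→Evaluate→Index = 1+7+1+11 = 20, so the finish is 20 hours.
Longest path through Index: 20 hours (earliest finish 20, latest finish 20).
Slack of Index = 9 − 9 = 0 hours.

0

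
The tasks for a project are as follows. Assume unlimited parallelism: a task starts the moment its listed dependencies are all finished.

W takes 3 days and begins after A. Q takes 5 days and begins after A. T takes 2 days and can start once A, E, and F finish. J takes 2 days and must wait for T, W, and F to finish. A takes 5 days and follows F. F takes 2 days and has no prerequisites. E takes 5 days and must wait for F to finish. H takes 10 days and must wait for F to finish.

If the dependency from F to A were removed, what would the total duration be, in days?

With the dependency in place, F→A→Q = 2+5+5 = 12 sets the finish at 12 days.
Without F→A, A's earliest start moves from 2 to 0.
After: F→H = 2+10 = 12 → 12 days.

12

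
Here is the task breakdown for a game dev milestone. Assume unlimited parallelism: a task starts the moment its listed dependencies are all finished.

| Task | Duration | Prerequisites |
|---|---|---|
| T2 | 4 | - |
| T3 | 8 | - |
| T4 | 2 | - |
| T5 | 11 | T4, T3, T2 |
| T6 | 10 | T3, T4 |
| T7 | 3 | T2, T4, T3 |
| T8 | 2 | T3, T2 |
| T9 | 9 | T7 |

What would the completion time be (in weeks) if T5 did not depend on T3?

Original critical path: T3→T7→T9 = 8+3+9 = 20 ⇒ 20 weeks.
Without T3→T5, T5's earliest start moves from 8 to 4.
The longest chain is now T3→T7→T9 = 8+3+9 = 20, so the plan takes 20 weeks.

20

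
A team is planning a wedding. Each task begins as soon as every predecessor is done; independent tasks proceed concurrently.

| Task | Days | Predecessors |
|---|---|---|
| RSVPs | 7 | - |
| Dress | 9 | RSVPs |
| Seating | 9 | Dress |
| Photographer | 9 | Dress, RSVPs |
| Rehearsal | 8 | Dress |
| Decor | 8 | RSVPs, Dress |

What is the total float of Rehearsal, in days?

Critical path: RSVPs→Dress→Seating = 7+9+9 = 25, so the finish is 25 days.
Longest path through Rehearsal: 24 days (earliest finish 24, latest finish 25).
So Rehearsal can slip 25 − 24 = 1 day.

1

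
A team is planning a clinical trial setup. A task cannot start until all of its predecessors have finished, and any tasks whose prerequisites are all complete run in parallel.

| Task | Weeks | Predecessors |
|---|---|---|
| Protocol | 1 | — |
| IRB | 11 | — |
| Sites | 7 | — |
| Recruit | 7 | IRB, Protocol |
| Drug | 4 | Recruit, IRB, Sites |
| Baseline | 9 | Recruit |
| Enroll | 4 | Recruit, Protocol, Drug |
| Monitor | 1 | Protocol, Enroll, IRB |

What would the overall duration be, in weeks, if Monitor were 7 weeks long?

33

As given, the longest chain is IRB→Recruit→Drug→Enroll→Monitor = 11+7+4+4+1 = 27, so the finish is 27 weeks.
Monitor is on the critical path; changing it to 7 makes that path 33 weeks.
That remains the longest chain; total 33 weeks.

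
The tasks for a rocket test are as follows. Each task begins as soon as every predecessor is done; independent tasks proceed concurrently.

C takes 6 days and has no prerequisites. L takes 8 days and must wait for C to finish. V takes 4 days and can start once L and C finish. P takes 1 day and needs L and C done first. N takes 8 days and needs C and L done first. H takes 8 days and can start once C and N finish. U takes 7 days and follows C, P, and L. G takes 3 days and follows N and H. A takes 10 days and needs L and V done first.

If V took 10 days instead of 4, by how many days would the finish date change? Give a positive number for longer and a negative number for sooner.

1

The binding path is C→L→N→H→G = 6+8+8+8+3 = 33; finish at 33 days.
V has 5 days of float (longest path through it is 28).
Now C→L→V→A = 6+8+10+10 = 34 is longest, so the finish becomes 34 days.
Change in finish: 34 − 33 = +1 days.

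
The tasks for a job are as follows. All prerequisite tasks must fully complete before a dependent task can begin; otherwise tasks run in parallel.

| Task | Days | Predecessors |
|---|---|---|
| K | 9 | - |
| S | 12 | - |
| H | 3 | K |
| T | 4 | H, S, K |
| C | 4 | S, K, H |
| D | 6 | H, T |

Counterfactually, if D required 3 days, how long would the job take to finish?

19

Actual critical path: K→H→T→D = 9+3+4+6 = 22 ⇒ 22 days.
D is on the critical path; changing it to 3 makes that path 19 days.
That remains the longest chain; total 19 days.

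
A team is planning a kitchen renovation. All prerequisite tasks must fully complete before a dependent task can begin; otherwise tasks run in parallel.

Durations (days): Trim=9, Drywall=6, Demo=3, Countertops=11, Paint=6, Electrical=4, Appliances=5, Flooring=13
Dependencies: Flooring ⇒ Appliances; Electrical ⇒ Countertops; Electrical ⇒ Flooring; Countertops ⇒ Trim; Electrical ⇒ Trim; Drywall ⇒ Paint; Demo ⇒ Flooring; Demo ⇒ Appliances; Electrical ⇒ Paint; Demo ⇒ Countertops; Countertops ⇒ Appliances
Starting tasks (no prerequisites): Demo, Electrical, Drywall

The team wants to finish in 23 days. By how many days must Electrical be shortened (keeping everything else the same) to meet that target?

Current finish: 24 days; target: 23.
Electrical is on every critical path, so each day cut from Electrical cuts the finish by one (this holds down to a finish of 23).
Need 24 − 23 = 1 day off Electrical → Electrical becomes 3 days, finish becomes 23.

1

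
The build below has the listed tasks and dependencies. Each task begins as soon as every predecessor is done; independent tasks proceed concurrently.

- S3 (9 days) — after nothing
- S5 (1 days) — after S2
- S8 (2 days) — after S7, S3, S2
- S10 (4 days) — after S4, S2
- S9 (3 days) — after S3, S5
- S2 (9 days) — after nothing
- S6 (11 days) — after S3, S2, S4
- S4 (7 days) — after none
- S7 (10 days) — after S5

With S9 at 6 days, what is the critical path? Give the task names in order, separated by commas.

As given, the longest chain is S2→S5→S7→S8 = 9+1+10+2 = 22, so the finish is 22 days.
The longest path through S9 is only 13 days, so S9 has float 9.
No other chain overtakes it, so the finish is 22 days.

S2, S5, S7, S8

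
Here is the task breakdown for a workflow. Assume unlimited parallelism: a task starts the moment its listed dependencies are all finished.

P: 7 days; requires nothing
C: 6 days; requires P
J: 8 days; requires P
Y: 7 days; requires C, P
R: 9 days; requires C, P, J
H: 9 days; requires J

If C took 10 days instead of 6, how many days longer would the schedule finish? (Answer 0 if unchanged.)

2

Critical path before the change: P→J→R = 7+8+9 = 24 giving 24 days.
C is off the critical path — its longest chain is 22 days, giving 2 of slack.
Now P→C→R = 7+10+9 = 26 is longest, so the finish becomes 26 days.
Change in finish: 26 − 24 = +2 days.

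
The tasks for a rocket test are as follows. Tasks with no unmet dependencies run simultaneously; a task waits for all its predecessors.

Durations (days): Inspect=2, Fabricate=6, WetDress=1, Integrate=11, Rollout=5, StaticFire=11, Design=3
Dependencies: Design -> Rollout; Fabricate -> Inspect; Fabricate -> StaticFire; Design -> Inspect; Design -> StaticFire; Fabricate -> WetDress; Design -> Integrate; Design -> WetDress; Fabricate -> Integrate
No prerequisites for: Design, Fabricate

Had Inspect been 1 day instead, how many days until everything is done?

17

Baseline: Fabricate→StaticFire = 6+11 = 17 → 17 days.
The longest path through Inspect is only 8 days, so Inspect has float 9.
The critical path is still Fabricate→StaticFire; finish is now 17 days.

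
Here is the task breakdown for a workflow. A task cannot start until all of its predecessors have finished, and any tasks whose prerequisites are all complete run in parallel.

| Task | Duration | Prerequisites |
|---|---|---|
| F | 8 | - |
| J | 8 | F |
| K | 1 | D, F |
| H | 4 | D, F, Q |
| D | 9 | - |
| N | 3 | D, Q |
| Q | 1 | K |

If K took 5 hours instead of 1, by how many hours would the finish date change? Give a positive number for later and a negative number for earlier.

Critical path before the change: F→J = 8+8 = 16 giving 16 hours.
K is off the critical path — its longest chain is 15 hours, giving 1 of slack.
New critical path: D→K→Q→H = 9+5+1+4 = 19 ⇒ 19 hours.
Change in finish: 19 − 16 = +3 hours.

3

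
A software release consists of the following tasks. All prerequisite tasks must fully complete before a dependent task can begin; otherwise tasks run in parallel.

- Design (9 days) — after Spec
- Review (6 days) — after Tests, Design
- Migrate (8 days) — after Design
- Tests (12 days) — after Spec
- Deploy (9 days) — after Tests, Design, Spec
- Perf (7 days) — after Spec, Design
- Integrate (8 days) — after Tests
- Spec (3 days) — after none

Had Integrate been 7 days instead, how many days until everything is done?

The binding path is Spec→Tests→Deploy = 3+12+9 = 24; finish at 24 days.
Integrate has 1 day of float (longest path through it is 23).
The critical path is still Spec→Tests→Deploy; finish is now 24 days.

24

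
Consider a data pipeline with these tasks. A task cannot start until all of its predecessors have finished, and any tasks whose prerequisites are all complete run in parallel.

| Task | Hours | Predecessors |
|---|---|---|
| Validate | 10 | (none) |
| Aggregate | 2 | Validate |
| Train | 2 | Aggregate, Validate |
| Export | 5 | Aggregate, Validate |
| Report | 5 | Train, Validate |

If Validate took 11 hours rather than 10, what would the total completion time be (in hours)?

20

Baseline: Validate→Aggregate→Train→Report = 10+2+2+5 = 19 → 19 hours.
Since Validate is critical, the +1 change carries straight to that chain (now 20 hours).
That remains the longest chain; total 20 hours.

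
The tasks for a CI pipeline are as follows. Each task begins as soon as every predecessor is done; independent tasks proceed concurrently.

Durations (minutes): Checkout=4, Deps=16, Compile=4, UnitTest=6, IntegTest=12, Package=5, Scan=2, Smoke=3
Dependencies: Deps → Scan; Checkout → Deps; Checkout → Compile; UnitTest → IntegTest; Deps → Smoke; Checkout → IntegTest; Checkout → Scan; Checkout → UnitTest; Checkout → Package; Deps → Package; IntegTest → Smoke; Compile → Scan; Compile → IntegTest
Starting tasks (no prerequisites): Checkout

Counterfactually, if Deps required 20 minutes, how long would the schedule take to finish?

29

Actual critical path: Checkout→Deps→Package = 4+16+5 = 25 ⇒ 25 minutes.
Deps lies on that path, so at 20 minutes the path becomes 29 minutes.
That remains the longest chain; total 29 minutes.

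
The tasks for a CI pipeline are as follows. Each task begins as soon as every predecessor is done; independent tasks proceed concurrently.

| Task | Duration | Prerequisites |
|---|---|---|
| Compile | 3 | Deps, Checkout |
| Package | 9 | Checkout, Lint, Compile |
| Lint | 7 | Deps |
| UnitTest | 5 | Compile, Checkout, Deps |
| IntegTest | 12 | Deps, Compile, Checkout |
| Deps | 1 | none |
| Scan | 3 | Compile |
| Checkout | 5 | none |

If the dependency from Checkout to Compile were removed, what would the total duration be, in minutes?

Before: longest chain Checkout→Compile→IntegTest = 5+3+12 = 20, finish 20.
Without Checkout→Compile, Compile's earliest start moves from 5 to 1.
The longest chain is now Checkout→IntegTest = 5+12 = 17, so the job takes 17 minutes.

17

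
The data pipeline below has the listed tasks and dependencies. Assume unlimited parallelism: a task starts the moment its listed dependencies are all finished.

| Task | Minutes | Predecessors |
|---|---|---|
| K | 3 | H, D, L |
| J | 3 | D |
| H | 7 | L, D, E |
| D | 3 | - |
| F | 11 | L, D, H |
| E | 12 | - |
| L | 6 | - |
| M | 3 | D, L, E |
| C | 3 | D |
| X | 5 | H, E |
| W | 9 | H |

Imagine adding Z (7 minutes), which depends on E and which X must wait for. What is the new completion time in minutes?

30

Originally the data pipeline takes 30 minutes.
With Z inserted, X now waits for max(H, E, Z).
New critical path: E→H→F = 12+7+11 = 30 ⇒ 30 minutes.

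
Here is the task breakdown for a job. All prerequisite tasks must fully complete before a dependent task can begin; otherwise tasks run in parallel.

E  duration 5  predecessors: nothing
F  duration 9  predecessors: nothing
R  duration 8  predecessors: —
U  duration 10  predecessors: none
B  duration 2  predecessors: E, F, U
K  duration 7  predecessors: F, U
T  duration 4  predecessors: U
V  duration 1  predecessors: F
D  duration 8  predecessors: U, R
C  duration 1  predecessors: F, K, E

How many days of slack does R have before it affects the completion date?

2

U→K→C = 10+7+1 = 18 sets the makespan at 18 days.
Longest path through R: 16 days (earliest finish 8, latest finish 10).
So R can slip 10 − 8 = 2 days.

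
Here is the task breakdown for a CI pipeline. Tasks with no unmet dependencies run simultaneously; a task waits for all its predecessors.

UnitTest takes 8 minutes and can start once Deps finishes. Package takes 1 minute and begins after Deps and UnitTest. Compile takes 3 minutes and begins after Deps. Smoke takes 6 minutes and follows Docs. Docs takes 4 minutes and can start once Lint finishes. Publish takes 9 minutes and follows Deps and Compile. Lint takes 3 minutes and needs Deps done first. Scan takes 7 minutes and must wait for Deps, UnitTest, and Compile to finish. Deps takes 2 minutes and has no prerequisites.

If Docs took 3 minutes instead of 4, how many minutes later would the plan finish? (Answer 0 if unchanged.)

The binding path is Deps→UnitTest→Scan = 2+8+7 = 17; finish at 17 minutes.
Docs is off the critical path — its longest chain is 15 minutes, giving 2 of slack.
The critical path is still Deps→UnitTest→Scan; finish is now 17 minutes.
Change in finish: 17 − 17 = +0 minutes.

0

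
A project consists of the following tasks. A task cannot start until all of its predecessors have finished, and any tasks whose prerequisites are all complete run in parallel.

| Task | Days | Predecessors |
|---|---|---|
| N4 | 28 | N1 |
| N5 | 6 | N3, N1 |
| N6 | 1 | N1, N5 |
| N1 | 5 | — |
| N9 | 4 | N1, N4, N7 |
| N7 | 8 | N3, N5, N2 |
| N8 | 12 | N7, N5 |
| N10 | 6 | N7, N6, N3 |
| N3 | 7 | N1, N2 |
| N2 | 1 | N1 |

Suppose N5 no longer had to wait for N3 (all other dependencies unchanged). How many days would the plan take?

Before: longest chain N1→N2→N3→N5→N7→N8 = 5+1+7+6+8+12 = 39, finish 39.
Without N3→N5, N5's earliest start moves from 13 to 5.
New critical path: N1→N4→N9 = 5+28+4 = 37 ⇒ 37 days.

37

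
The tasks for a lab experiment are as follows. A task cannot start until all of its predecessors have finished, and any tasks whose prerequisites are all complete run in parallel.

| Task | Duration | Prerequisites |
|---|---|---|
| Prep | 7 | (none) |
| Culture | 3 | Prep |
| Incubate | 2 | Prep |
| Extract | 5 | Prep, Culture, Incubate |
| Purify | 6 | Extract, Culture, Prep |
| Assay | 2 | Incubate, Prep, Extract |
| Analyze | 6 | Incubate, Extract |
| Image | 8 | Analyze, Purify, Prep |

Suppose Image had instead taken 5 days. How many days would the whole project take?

26

Critical path before the change: Prep→Culture→Extract→Purify→Image = 7+3+5+6+8 = 29 giving 29 days.
Image lies on that path, so at 5 days the path becomes 26 days.
That remains the longest chain; total 26 days.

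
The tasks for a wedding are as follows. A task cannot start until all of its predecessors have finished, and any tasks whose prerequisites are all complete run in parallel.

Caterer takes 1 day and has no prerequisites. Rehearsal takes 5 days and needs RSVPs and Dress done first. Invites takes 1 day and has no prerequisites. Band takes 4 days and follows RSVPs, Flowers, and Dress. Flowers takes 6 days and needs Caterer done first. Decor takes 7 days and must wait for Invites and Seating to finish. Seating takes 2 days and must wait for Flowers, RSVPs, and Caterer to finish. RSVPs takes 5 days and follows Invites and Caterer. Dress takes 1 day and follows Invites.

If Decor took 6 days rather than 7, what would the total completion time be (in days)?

15

Actual critical path: Caterer→Flowers→Seating→Decor = 1+6+2+7 = 16 ⇒ 16 days.
Decor lies on that path, so at 6 days the path becomes 15 days.
That remains the longest chain; total 15 days.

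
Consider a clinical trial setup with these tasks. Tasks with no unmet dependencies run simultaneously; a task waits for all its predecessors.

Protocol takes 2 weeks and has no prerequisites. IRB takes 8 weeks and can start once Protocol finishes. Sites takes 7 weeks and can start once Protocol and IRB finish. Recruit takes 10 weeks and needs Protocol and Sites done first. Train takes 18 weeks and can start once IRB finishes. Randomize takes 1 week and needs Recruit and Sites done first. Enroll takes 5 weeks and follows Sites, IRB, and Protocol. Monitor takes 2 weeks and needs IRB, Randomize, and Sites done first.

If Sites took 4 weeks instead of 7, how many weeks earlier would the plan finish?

Baseline: Protocol→IRB→Sites→Recruit→Randomize→Monitor = 2+8+7+10+1+2 = 30 → 30 weeks.
Sites lies on that path, so at 4 weeks the path becomes 27 weeks.
New critical path: Protocol→IRB→Train = 2+8+18 = 28 ⇒ 28 weeks.
Change in finish: 28 − 30 = -2 weeks.

2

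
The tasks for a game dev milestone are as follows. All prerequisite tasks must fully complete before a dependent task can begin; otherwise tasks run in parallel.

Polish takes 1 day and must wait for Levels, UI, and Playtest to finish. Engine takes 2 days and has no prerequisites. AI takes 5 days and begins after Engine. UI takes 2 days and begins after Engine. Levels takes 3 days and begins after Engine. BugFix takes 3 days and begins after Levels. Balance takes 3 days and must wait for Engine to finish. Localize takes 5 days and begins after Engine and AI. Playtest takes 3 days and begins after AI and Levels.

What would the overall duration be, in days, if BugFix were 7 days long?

12

Critical path before the change: Engine→AI→Localize = 2+5+5 = 12 giving 12 days.
The longest path through BugFix is only 8 days, so BugFix has float 4.
The binding chain switches to Engine→Levels→BugFix = 2+3+7 = 12; finish 12 days.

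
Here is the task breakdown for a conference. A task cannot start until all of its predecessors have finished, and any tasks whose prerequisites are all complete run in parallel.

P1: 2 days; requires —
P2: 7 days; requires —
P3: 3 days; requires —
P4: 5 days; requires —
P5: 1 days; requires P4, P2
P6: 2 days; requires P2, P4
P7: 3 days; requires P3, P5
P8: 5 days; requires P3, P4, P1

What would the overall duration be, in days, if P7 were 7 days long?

As given, the longest chain is P2→P5→P7 = 7+1+3 = 11, so the finish is 11 days.
P7 is on the critical path; changing it to 7 makes that path 15 days.
No other chain overtakes it, so the finish is 15 days.

15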